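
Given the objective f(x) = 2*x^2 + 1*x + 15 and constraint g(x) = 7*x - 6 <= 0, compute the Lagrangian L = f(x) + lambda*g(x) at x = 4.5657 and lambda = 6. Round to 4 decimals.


Step 1: Evaluate f(x).
f(4.5657) = 2*4.5657^2 + 1*4.5657 + 15 = 61.2569
Step 2: Evaluate g(x).
g(4.5657) = 7*4.5657 - 6 = 25.9599
Step 3: Compute Lagrangian.
L = 61.2569 + 6*25.9599 = 217.0163


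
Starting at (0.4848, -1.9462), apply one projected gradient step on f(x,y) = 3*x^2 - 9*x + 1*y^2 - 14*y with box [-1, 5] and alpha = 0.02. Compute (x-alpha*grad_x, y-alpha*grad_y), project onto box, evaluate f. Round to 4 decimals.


Step 1: Compute gradient at (0.4848, -1.9462).
grad_x = 2*3*0.4848 - 9 = -6.0912
grad_y = 2*1*-1.9462 - 14 = -17.8924
Step 2: Gradient step.
x_raw = 0.4848 - 0.02*-6.0912 = 0.6066
y_raw = -1.9462 - 0.02*-17.8924 = -1.5884
Step 3: Project onto [-1, 5].
x_proj = clip(0.6066) = 0.6066
y_proj = clip(-1.5884) = -1.0
Step 4: Evaluate f.
f(0.6066, -1.0) = 10.6444


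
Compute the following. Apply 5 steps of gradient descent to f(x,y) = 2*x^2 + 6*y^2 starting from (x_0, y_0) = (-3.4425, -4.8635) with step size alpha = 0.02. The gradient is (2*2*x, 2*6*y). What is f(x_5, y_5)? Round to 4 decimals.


Gradient descent on f(x,y) = 2*x^2 + 6*y^2.
Starting point: (-3.4425, -4.8635), alpha = 0.02
Step 1: grad_x = 2*2*-3.4425 = -13.77, grad_y = 2*6*-4.8635 = -58.362
  x_1 = -3.4425 - 0.02*-13.77 = -3.1671
  y_1 = -4.8635 - 0.02*-58.362 = -3.6963
Step 2: grad_x = 2*2*-3.1671 = -12.6684, grad_y = 2*6*-3.6963 = -44.3551
  x_2 = -3.1671 - 0.02*-12.6684 = -2.9137
  y_2 = -3.6963 - 0.02*-44.3551 = -2.8092
Step 3: grad_x = 2*2*-2.9137 = -11.6549, grad_y = 2*6*-2.8092 = -33.7099
  x_3 = -2.9137 - 0.02*-11.6549 = -2.6806
  y_3 = -2.8092 - 0.02*-33.7099 = -2.135
Step 4: grad_x = 2*2*-2.6806 = -10.7225, grad_y = 2*6*-2.135 = -25.6195
  x_4 = -2.6806 - 0.02*-10.7225 = -2.4662
  y_4 = -2.135 - 0.02*-25.6195 = -1.6226
Step 5: grad_x = 2*2*-2.4662 = -9.8647, grad_y = 2*6*-1.6226 = -19.4708
  x_5 = -2.4662 - 0.02*-9.8647 = -2.2689
  y_5 = -1.6226 - 0.02*-19.4708 = -1.2332
f(-2.2689, -1.2332) = 2*(-2.2689)^2 + 6*(-1.2332)^2 = 19.4197


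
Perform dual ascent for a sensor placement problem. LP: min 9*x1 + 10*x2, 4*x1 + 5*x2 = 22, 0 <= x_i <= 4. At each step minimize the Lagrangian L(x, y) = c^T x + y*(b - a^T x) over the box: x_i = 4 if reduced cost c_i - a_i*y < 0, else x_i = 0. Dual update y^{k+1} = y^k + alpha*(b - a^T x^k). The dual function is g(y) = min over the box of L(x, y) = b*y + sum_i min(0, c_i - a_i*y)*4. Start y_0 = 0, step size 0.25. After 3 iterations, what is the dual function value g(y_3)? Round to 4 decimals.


Dual ascent for LP: min 9*x1 + 10*x2, 4*x1 + 5*x2 = 22, 0 <= x_i <= 4
Step 1: y^k = 0.0, reduced costs: (9.0, 10.0)
  x^k = (0.0, 0.0), subgradient = b - a^T x = 22.0
  y^{k+1} = 0.0 + 0.25*22.0 = 5.5
Step 2: y^k = 5.5, reduced costs: (-13.0, -17.5)
  x^k = (4.0, 4.0), subgradient = b - a^T x = -14.0
  y^{k+1} = 5.5 + 0.25*-14.0 = 2.0
Step 3: y^k = 2.0, reduced costs: (1.0, 0.0)
  x^k = (0.0, 0.0), subgradient = b - a^T x = 22.0
  y^{k+1} = 2.0 + 0.25*22.0 = 7.5
Dual objective at y_3 = 7.5: reduced costs (-21.0, -27.5), box minimizer x = (4.0, 4.0)
g(y_3) = b*y + (c1 - a1*y)*x1 + (c2 - a2*y)*x2 = 22*7.5 + (-21.0)*4.0 + (-27.5)*4.0 = 165.0 - 84.0 - 110.0 = -29.0


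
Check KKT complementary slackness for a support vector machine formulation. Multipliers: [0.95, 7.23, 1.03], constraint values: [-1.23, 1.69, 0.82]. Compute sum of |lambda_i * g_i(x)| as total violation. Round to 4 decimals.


KKT complementary slackness check:
lambda_1 * g_1 = 0.95 * -1.23 = -1.1685
lambda_2 * g_2 = 7.23 * 1.69 = 12.2187
lambda_3 * g_3 = 1.03 * 0.82 = 0.8446
Total violation = 1.1685 + 12.2187 + 0.8446 = 14.2318


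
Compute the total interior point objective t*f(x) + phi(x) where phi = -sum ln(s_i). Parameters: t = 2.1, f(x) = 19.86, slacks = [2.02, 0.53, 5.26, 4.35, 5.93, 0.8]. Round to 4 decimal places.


Step 1: Compute log-barrier.
ln values: [0.7031, -0.6349, 1.6601, 1.4702, 1.78, -0.2231]
phi = -(0.7031 - 0.6349 + 1.6601 + 1.4702 + 1.78 - 0.2231) = -4.7554
Step 2: Compute augmented objective.
t*f(x) = 2.1*19.86 = 41.706
Total = 41.706 - 4.7554 = 36.9506


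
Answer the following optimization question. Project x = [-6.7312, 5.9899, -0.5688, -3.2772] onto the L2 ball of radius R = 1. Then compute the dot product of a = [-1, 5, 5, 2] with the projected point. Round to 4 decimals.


Step 1: Compute ||x|| (intermediates to 6 decimals).
||x|| = sqrt((-6.7312)^2 + 5.9899^2 + (-0.5688)^2 + (-3.2772)^2) = 9.604766
Step 2: Project.
Since ||x|| > R, scale = R/||x|| = 1/9.604766 = 0.104115, proj(x) = scale * x
proj(x) = [-0.700819, 0.623638, -0.059221, -0.341206]
Step 3: Dot product.
a^T * proj(x) = -1*(-0.700819) + 5*0.623638 + 5*(-0.059221) + 2*(-0.341206) = 2.8405


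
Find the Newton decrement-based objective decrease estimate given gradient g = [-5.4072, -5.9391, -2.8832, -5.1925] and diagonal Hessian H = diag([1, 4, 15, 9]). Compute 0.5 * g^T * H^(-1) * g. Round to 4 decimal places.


Step 1: H is diagonal, so H^(-1) * g = [-5.4072, -1.4848, -0.1922, -0.5769].
Step 2: g^T H^(-1) g = sum_i g_i^2 / H_ii
  = (-5.4072)^2/1 + (-5.9391)^2/4 + (-2.8832)^2/15 + (-5.1925)^2/9
  = 29.2378 + 8.8182 + 0.5542 + 2.9958 = 41.606
Step 3: Objective decrease = 0.5 * g^T H^(-1) g = 20.803


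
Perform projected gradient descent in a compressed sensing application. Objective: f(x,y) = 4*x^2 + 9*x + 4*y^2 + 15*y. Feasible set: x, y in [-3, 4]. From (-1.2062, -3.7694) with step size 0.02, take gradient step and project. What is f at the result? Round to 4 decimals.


Step 1: Compute gradient at (-1.2062, -3.7694).
grad_x = 2*4*-1.2062 + 9 = -0.6496
grad_y = 2*4*-3.7694 + 15 = -15.1552
Step 2: Gradient step.
x_raw = -1.2062 - 0.02*-0.6496 = -1.1932
y_raw = -3.7694 - 0.02*-15.1552 = -3.4663
Step 3: Project onto [-3, 4].
x_proj = clip(-1.1932) = -1.1932
y_proj = clip(-3.4663) = -3.0
Step 4: Evaluate f.
f(-1.1932, -3.0) = -14.0439


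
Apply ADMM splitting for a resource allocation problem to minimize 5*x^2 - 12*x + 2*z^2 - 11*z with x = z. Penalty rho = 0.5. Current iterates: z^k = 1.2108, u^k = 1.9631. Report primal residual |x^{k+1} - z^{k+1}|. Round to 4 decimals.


ADMM iteration with rho = 0.5, z^k = 1.2108, u^k = 1.9631
Step 1: x-update.
Minimize 5*x^2 - 12*x + (0.5/2)*(x - 1.2108 + 1.9631)^2
FOC: (2*5 + 0.5)*x = 12 + 0.5*(1.2108 - 1.9631)
x^{k+1} = 1.107
Step 2: z-update.
Minimize 2*z^2 - 11*z + (0.5/2)*(1.107 - z + 1.9631)^2
FOC: (2*2 + 0.5)*z = 11 + 0.5*(1.107 + 1.9631)
z^{k+1} = 2.7856
Step 3: u-update.
u^{k+1} = 1.9631 + 1.107 - 2.7856 = 0.2846
Step 4: Primal residual = |1.107 - 2.7856| = 1.6785


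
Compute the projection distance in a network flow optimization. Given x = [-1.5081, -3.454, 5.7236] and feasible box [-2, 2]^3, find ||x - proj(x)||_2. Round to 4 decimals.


Project each component onto [-2, 2].
clip(-1.5081) = -1.5081, clip(-3.454) = -2.0, clip(5.7236) = 2.0
Projection = [-1.5081, -2.0, 2.0]
Squared diffs: [0.0, 2.1141, 13.8652]
Distance = sqrt(15.9793) = 3.9974


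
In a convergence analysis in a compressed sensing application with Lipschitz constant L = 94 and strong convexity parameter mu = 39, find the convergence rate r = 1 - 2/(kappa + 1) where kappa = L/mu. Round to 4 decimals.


Step 1: Compute the condition number.
kappa = L/mu = 94/39 = 2.4103
Step 2: Compute the convergence rate.
r = 1 - 2/(kappa + 1) = 1 - 2*mu/(L + mu) = (L - mu)/(L + mu) = 55/133 = 0.4135


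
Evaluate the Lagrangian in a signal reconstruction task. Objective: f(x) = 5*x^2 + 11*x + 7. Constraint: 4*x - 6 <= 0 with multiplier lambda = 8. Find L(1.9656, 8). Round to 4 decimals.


Step 1: Evaluate f(x).
f(1.9656) = 5*1.9656^2 + 11*1.9656 + 7 = 47.9395
Step 2: Evaluate g(x).
g(1.9656) = 4*1.9656 - 6 = 1.8624
Step 3: Compute Lagrangian.
L = 47.9395 + 8*1.8624 = 62.8387


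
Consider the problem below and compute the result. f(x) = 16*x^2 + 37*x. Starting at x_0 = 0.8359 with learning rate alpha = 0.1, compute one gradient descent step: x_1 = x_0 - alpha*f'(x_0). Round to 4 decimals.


We compute the gradient at x_0 and apply the update.
f'(x) = 32*x + 37
f'(0.8359) = 32*0.8359 + 37 = 63.7488
x_1 = 0.8359 - 0.1*63.7488 = -5.539


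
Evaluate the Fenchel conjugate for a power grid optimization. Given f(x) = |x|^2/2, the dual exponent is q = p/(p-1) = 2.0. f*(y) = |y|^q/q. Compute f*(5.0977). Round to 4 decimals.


The conjugate exponent q satisfies 1/p + 1/q = 1.
p = 2, so q = 2/(2 - 1) = 2.0
|y|^q = 5.0977^2.0 = 25.9865
f*(5.0977) = 25.9865 / 2.0 = 12.9933


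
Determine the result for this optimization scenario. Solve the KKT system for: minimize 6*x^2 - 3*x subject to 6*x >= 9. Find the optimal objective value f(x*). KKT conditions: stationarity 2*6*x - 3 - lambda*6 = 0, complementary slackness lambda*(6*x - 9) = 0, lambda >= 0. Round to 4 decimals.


Step 1: Try lambda = 0 (constraint inactive).
x_unc = 3/(2*6) = 0.25
Check: 6*0.25 = 1.5 < 9 -- violated!
Step 2: Constraint must be active: 6*x = 9
x* = 9/6 = 1.5
lambda = (2*6*1.5 - 3)/6 = 2.5
Step 3: Compute optimal value.
f(x*) = 6*1.5^2 - 3*1.5 = 9.0


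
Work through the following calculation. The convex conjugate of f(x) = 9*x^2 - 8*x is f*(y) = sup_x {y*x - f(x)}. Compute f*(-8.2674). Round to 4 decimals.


f*(y) = sup_x {y*x - a*x^2 - b*x} = sup_x {(y-b)*x - a*x^2}
FOC: (y - b) - 2a*x = 0 => x* = (y - b)/(2a)
x* = (-8.2674 + 8)/(2*9) = -0.0149
f*(-8.2674) = (y-b)^2/(4a) = (-8.2674 + 8)^2/(4*9)
= 0.0715/36 = 0.002


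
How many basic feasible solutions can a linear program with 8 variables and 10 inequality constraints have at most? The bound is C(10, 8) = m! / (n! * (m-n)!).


Each vertex corresponds to some choice of n active constraints out of m, so the number of vertices is at most C(m, n) = m! / (n!(m-n)!).
m = 10, n = 8
Numerator: 10 * 9 * 8 * 7 * 6 * 5 * 4 * 3
Denominator: 8! = 40320
C(10, 8) = 45


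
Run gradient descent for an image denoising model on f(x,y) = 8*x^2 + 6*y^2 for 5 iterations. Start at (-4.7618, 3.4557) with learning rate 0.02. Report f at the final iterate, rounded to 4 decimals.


Gradient descent on f(x,y) = 8*x^2 + 6*y^2.
Starting point: (-4.7618, 3.4557), alpha = 0.02
Step 1: grad_x = 2*8*-4.7618 = -76.1888, grad_y = 2*6*3.4557 = 41.4684
  x_1 = -4.7618 - 0.02*-76.1888 = -3.238
  y_1 = 3.4557 - 0.02*41.4684 = 2.6263
Step 2: grad_x = 2*8*-3.238 = -51.8084, grad_y = 2*6*2.6263 = 31.516
  x_2 = -3.238 - 0.02*-51.8084 = -2.2019
  y_2 = 2.6263 - 0.02*31.516 = 1.996
Step 3: grad_x = 2*8*-2.2019 = -35.2297, grad_y = 2*6*1.996 = 23.9521
  x_3 = -2.2019 - 0.02*-35.2297 = -1.4973
  y_3 = 1.996 - 0.02*23.9521 = 1.517
Step 4: grad_x = 2*8*-1.4973 = -23.9562, grad_y = 2*6*1.517 = 18.2036
  x_4 = -1.4973 - 0.02*-23.9562 = -1.0181
  y_4 = 1.517 - 0.02*18.2036 = 1.1529
Step 5: grad_x = 2*8*-1.0181 = -16.2902, grad_y = 2*6*1.1529 = 13.8348
  x_5 = -1.0181 - 0.02*-16.2902 = -0.6923
  y_5 = 1.1529 - 0.02*13.8348 = 0.8762
f(-0.6923, 0.8762) = 8*(-0.6923)^2 + 6*0.8762^2 = 8.441


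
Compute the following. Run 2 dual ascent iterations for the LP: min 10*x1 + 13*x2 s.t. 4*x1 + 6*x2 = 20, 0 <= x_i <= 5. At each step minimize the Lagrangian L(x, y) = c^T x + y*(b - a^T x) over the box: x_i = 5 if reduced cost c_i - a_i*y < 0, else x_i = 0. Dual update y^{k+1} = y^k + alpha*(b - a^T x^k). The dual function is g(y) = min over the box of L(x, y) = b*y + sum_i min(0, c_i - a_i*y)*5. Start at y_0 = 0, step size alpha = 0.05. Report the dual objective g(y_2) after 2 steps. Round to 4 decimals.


Dual ascent for LP: min 10*x1 + 13*x2, 4*x1 + 6*x2 = 20, 0 <= x_i <= 5
Step 1: y^k = 0.0, reduced costs: (10.0, 13.0)
  x^k = (0.0, 0.0), subgradient = b - a^T x = 20.0
  y^{k+1} = 0.0 + 0.05*20.0 = 1.0
Step 2: y^k = 1.0, reduced costs: (6.0, 7.0)
  x^k = (0.0, 0.0), subgradient = b - a^T x = 20.0
  y^{k+1} = 1.0 + 0.05*20.0 = 2.0
Dual objective at y_2 = 2.0: reduced costs (2.0, 1.0), box minimizer x = (0.0, 0.0)
g(y_2) = b*y + (c1 - a1*y)*x1 + (c2 - a2*y)*x2 = 20*2.0 + 2.0*0.0 + 1.0*0.0 = 40.0 + 0.0 + 0.0 = 40.0


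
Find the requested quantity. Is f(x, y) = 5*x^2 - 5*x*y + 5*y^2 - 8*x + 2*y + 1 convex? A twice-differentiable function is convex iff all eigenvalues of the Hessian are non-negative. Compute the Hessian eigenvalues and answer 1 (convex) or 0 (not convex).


The Hessian of f(x,y) = 5*x^2 - 5*x*y + 5*y^2 - 8*x + 2*y + 1 is:
H = [[10, -5], [-5, 10]]
Trace = 10 + 10 = 20
Determinant = 10*10 - (-5)^2 = 75
Discriminant = (20)^2 - 4*75 = 100.0
Eigenvalues: lambda_1 = 5.0, lambda_2 = 15.0
The function is convex.

1


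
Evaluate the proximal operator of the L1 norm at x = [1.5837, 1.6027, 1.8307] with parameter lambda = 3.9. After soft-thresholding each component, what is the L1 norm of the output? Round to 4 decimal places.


Soft-thresholding with lambda = 3.9:
prox(1.5837) = sign(1.5837)*max(|1.5837| - 3.9, 0) = 0.0
prox(1.6027) = sign(1.6027)*max(|1.6027| - 3.9, 0) = 0.0
prox(1.8307) = sign(1.8307)*max(|1.8307| - 3.9, 0) = 0.0
prox(x) = [0.0, 0.0, 0.0]
||prox(x)||_1 = 0.0 + 0.0 + 0.0 = 0.0


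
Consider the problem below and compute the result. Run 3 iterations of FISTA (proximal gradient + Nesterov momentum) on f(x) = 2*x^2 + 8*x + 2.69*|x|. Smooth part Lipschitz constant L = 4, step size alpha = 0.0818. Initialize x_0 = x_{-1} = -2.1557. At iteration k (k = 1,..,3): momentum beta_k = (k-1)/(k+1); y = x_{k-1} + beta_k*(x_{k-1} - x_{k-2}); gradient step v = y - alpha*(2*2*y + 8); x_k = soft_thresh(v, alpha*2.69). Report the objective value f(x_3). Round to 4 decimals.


FISTA on f(x) = 2*x^2 + 8*x + 2.69*|x|
L = 4, alpha = 0.0818
Iteration 1: beta = 0.0, y = -2.1557 + 0.0*(-2.1557 + 2.1557) = -2.1557
  grad(y) = -0.6228, v = y - alpha*grad = -2.1048
  prox(v) = soft_thresh(-2.1048, 0.22) = -1.8847
Iteration 2: beta = 0.3333, y = -1.8847 + 0.3333*(-1.8847 + 2.1557) = -1.7944
  grad(y) = 0.8225, v = y - alpha*grad = -1.8617
  prox(v) = soft_thresh(-1.8617, 0.22) = -1.6416
Iteration 3: beta = 0.5, y = -1.6416 + 0.5*(-1.6416 + 1.8847) = -1.5201
  grad(y) = 1.9197, v = y - alpha*grad = -1.6771
  prox(v) = soft_thresh(-1.6771, 0.22) = -1.4571
f(x_3) = 2*(-1.4571)^2 + 8*(-1.4571) + 2.69*|-1.4571| = -3.4909


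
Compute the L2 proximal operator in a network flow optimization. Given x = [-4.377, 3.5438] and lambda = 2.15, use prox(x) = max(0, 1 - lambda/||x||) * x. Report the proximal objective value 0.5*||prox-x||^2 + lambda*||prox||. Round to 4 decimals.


Step 1: Compute ||x||.
||x|| = 5.6318
Step 2: Compute scaling factor.
scale = max(0, 1 - 2.15/5.6318) = 0.6182
Step 3: prox(x) = [-2.706, 2.1909]
||prox(x)|| = 3.4818
Step 4: Proximal objective.
0.5*||prox-x||^2 = 2.3113
lambda*||prox|| = 7.4859
Total = 9.797


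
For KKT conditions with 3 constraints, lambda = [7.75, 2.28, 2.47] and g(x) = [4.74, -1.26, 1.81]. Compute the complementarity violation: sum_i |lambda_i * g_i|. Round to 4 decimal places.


KKT complementary slackness check:
lambda_1 * g_1 = 7.75 * 4.74 = 36.735
lambda_2 * g_2 = 2.28 * -1.26 = -2.8728
lambda_3 * g_3 = 2.47 * 1.81 = 4.4707
Total violation = 36.735 + 2.8728 + 4.4707 = 44.0785


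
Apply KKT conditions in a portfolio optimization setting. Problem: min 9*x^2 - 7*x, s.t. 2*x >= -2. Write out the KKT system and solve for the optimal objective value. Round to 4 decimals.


Step 1: Try lambda = 0 (constraint inactive).
Stationarity: 2*9*x - 7 = 0
x* = 7/(2*9) = 7/18 = 0.3889 (rounded; the exact value 7/18 is used below)
Check constraint: 2*0.3889 = 0.7778 >= -2 -- satisfied.
Step 2: Compute optimal value.
f(x*) = 9*(7/18)^2 - 7*(7/18) = -1.3611


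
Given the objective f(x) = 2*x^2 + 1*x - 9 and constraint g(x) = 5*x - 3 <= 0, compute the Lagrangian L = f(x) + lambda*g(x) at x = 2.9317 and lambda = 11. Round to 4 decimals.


Step 1: Evaluate f(x).
f(2.9317) = 2*2.9317^2 + 1*2.9317 - 9 = 11.1214
Step 2: Evaluate g(x).
g(2.9317) = 5*2.9317 - 3 = 11.6585
Step 3: Compute Lagrangian.
L = 11.1214 + 11*11.6585 = 139.3649


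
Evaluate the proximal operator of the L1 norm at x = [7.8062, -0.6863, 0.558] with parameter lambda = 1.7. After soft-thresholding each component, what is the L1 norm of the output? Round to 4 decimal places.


Soft-thresholding with lambda = 1.7:
prox(7.8062) = sign(7.8062)*max(|7.8062| - 1.7, 0) = 6.1062
prox(-0.6863) = sign(-0.6863)*max(|-0.6863| - 1.7, 0) = 0.0
prox(0.558) = sign(0.558)*max(|0.558| - 1.7, 0) = 0.0
prox(x) = [6.1062, 0.0, 0.0]
||prox(x)||_1 = 6.1062 + 0.0 + 0.0 = 6.1062


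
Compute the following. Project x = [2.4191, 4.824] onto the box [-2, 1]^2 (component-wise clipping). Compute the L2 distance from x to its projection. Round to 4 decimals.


Project each component onto [-2, 1].
clip(2.4191) = 1.0, clip(4.824) = 1.0
Projection = [1.0, 1.0]
Squared diffs: [2.0138, 14.623]
Distance = sqrt(16.6368) = 4.0788


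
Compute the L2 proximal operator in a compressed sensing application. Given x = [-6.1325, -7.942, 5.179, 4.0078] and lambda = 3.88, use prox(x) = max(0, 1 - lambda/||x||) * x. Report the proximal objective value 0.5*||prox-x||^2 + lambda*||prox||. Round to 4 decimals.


Step 1: Compute ||x||.
||x|| = 11.982
Step 2: Compute scaling factor.
scale = max(0, 1 - 3.88/11.982) = 0.6762
Step 3: prox(x) = [-4.1467, -5.3702, 3.5019, 2.71]
||prox(x)|| = 8.102
Step 4: Proximal objective.
0.5*||prox-x||^2 = 7.5272
lambda*||prox|| = 31.4358
Total = 38.9628


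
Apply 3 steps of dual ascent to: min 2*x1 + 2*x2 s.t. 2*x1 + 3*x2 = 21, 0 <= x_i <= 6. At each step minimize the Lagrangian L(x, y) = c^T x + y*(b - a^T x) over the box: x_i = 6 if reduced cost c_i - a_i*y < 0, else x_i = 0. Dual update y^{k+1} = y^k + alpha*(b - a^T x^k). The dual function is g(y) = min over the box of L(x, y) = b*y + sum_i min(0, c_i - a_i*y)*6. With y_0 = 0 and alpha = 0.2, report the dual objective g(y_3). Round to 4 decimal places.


Dual ascent for LP: min 2*x1 + 2*x2, 2*x1 + 3*x2 = 21, 0 <= x_i <= 6
Step 1: y^k = 0.0, reduced costs: (2.0, 2.0)
  x^k = (0.0, 0.0), subgradient = b - a^T x = 21.0
  y^{k+1} = 0.0 + 0.2*21.0 = 4.2
Step 2: y^k = 4.2, reduced costs: (-6.4, -10.6)
  x^k = (6.0, 6.0), subgradient = b - a^T x = -9.0
  y^{k+1} = 4.2 + 0.2*-9.0 = 2.4
Step 3: y^k = 2.4, reduced costs: (-2.8, -5.2)
  x^k = (6.0, 6.0), subgradient = b - a^T x = -9.0
  y^{k+1} = 2.4 + 0.2*-9.0 = 0.6
Dual objective at y_3 = 0.6: reduced costs (0.8, 0.2), box minimizer x = (0.0, 0.0)
g(y_3) = b*y + (c1 - a1*y)*x1 + (c2 - a2*y)*x2 = 21*0.6 + 0.8*0.0 + 0.2*0.0 = 12.6 + 0.0 + 0.0 = 12.6


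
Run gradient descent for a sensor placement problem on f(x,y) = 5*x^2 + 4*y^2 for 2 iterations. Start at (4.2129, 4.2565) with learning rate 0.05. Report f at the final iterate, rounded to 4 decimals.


Gradient descent on f(x,y) = 5*x^2 + 4*y^2.
Starting point: (4.2129, 4.2565), alpha = 0.05
Step 1: grad_x = 2*5*4.2129 = 42.129, grad_y = 2*4*4.2565 = 34.052
  x_1 = 4.2129 - 0.05*42.129 = 2.1065
  y_1 = 4.2565 - 0.05*34.052 = 2.5539
Step 2: grad_x = 2*5*2.1065 = 21.0645, grad_y = 2*4*2.5539 = 20.4312
  x_2 = 2.1065 - 0.05*21.0645 = 1.0532
  y_2 = 2.5539 - 0.05*20.4312 = 1.5323
f(1.0532, 1.5323) = 5*1.0532^2 + 4*1.5323^2 = 14.9387


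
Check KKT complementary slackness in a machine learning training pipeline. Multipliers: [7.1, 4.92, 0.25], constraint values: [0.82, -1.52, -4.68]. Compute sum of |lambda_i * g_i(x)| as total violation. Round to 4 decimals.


KKT complementary slackness check:
lambda_1 * g_1 = 7.1 * 0.82 = 5.822
lambda_2 * g_2 = 4.92 * -1.52 = -7.4784
lambda_3 * g_3 = 0.25 * -4.68 = -1.17
Total violation = 5.822 + 7.4784 + 1.17 = 14.4704


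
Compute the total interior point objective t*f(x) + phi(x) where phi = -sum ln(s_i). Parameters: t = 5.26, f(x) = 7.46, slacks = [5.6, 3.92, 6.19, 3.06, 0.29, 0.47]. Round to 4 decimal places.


Step 1: Compute log-barrier.
ln values: [1.7228, 1.3661, 1.8229, 1.1184, -1.2379, -0.755]
phi = -(1.7228 + 1.3661 + 1.8229 + 1.1184 - 1.2379 - 0.755) = -4.0373
Step 2: Compute augmented objective.
t*f(x) = 5.26*7.46 = 39.2396
Total = 39.2396 - 4.0373 = 35.2023


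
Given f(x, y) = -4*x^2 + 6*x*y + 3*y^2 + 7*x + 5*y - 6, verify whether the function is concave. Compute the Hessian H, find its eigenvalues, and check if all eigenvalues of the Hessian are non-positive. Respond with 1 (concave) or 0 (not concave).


The Hessian of f(x,y) = -4*x^2 + 6*x*y + 3*y^2 + 7*x + 5*y - 6 is:
H = [[-8, 6], [6, 6]]
Trace = -8 + 6 = -2
Determinant = -8*6 - (6)^2 = -84
Discriminant = (-2)^2 - 4*-84 = 340.0
Eigenvalues: lambda_1 = -10.2195, lambda_2 = 8.2195
The function is not concave.

0


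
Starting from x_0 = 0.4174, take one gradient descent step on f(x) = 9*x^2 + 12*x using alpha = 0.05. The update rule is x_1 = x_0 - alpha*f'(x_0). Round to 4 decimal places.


We compute the gradient at x_0 and apply the update.
f'(x) = 18*x + 12
f'(0.4174) = 18*0.4174 + 12 = 19.5132
x_1 = 0.4174 - 0.05*19.5132 = -0.5583


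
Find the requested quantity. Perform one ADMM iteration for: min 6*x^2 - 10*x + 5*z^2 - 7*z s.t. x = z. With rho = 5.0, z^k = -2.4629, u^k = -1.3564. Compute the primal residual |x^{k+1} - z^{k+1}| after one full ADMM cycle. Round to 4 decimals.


ADMM iteration with rho = 5.0, z^k = -2.4629, u^k = -1.3564
Step 1: x-update.
Minimize 6*x^2 - 10*x + (5.0/2)*(x + 2.4629 - 1.3564)^2
FOC: (2*6 + 5.0)*x = 10 + 5.0*(-2.4629 + 1.3564)
x^{k+1} = 0.2628
Step 2: z-update.
Minimize 5*z^2 - 7*z + (5.0/2)*(0.2628 - z - 1.3564)^2
FOC: (2*5 + 5.0)*z = 7 + 5.0*(0.2628 - 1.3564)
z^{k+1} = 0.1021
Step 3: u-update.
u^{k+1} = -1.3564 + 0.2628 - 0.1021 = -1.1957
Step 4: Primal residual = |0.2628 - 0.1021| = 0.1607


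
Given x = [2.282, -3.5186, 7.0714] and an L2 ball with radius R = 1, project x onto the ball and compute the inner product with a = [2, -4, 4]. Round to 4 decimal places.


Step 1: Compute ||x|| (intermediates to 6 decimals).
||x|| = sqrt(2.282^2 + (-3.5186)^2 + 7.0714^2) = 8.221482
Step 2: Project.
Since ||x|| > R, scale = R/||x|| = 1/8.221482 = 0.121633, proj(x) = scale * x
proj(x) = [0.277567, -0.427978, 0.860116]
Step 3: Dot product.
a^T * proj(x) = 2*0.277567 - 4*(-0.427978) + 4*0.860116 = 5.7075


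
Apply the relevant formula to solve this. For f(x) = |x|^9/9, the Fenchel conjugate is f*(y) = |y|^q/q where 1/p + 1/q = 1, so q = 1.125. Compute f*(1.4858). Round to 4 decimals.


The conjugate exponent q satisfies 1/p + 1/q = 1.
p = 9, so q = 9/(9 - 1) = 1.125
|y|^q = 1.4858^1.125 = 1.5612
f*(1.4858) = 1.5612 / 1.125 = 1.3877


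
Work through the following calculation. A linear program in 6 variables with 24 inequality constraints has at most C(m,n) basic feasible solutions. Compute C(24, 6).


Each vertex corresponds to some choice of n active constraints out of m, so the number of vertices is at most C(m, n) = m! / (n!(m-n)!).
m = 24, n = 6
Numerator: 24 * 23 * 22 * 21 * 20 * 19
Denominator: 6! = 720
C(24, 6) = 134596


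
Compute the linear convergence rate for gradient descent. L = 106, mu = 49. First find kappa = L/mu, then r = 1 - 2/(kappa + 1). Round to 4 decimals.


Step 1: Compute the condition number.
kappa = L/mu = 106/49 = 2.1633
Step 2: Compute the convergence rate.
r = 1 - 2/(kappa + 1) = 1 - 2*mu/(L + mu) = (L - mu)/(L + mu) = 57/155 = 0.3677


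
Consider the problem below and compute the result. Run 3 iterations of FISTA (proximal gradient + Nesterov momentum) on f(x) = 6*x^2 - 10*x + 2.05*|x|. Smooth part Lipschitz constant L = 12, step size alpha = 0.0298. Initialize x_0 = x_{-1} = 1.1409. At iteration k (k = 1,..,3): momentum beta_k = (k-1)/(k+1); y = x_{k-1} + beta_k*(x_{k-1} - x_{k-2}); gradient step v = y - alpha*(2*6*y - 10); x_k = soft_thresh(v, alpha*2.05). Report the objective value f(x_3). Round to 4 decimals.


FISTA on f(x) = 6*x^2 - 10*x + 2.05*|x|
L = 12, alpha = 0.0298
Iteration 1: beta = 0.0, y = 1.1409 + 0.0*(1.1409 - 1.1409) = 1.1409
  grad(y) = 3.6908, v = y - alpha*grad = 1.0309
  prox(v) = soft_thresh(1.0309, 0.0611) = 0.9698
Iteration 2: beta = 0.3333, y = 0.9698 + 0.3333*(0.9698 - 1.1409) = 0.9128
  grad(y) = 0.9536, v = y - alpha*grad = 0.8844
  prox(v) = soft_thresh(0.8844, 0.0611) = 0.8233
Iteration 3: beta = 0.5, y = 0.8233 + 0.5*(0.8233 - 0.9698) = 0.75
  grad(y) = -0.9997, v = y - alpha*grad = 0.7798
  prox(v) = soft_thresh(0.7798, 0.0611) = 0.7187
f(x_3) = 6*0.7187^2 - 10*0.7187 + 2.05*|0.7187| = -2.6145


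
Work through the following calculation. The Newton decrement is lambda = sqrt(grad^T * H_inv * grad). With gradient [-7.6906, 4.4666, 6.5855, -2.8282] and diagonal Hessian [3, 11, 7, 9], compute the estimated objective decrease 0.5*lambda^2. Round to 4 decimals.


Step 1: H is diagonal, so H^(-1) * g = [-2.5635, 0.4061, 0.9408, -0.3142].
Step 2: g^T H^(-1) g = sum_i g_i^2 / H_ii
  = (-7.6906)^2/3 + (4.4666)^2/11 + (6.5855)^2/7 + (-2.8282)^2/9
  = 19.7151 + 1.8137 + 6.1955 + 0.8887 = 28.6131
Step 3: Objective decrease = 0.5 * g^T H^(-1) g = 14.3065


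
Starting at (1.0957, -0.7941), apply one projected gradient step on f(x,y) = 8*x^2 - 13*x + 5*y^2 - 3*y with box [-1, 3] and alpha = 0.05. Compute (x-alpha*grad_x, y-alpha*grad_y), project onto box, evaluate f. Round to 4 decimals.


Step 1: Compute gradient at (1.0957, -0.7941).
grad_x = 2*8*1.0957 - 13 = 4.5312
grad_y = 2*5*-0.7941 - 3 = -10.941
Step 2: Gradient step.
x_raw = 1.0957 - 0.05*4.5312 = 0.8691
y_raw = -0.7941 - 0.05*-10.941 = -0.2471
Step 3: Project onto [-1, 3].
x_proj = clip(0.8691) = 0.8691
y_proj = clip(-0.2471) = -0.2471
Step 4: Evaluate f.
f(0.8691, -0.2471) = -4.2093


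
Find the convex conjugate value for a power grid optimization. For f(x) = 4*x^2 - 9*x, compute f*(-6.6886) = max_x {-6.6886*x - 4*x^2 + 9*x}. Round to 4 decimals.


f*(y) = sup_x {y*x - a*x^2 - b*x} = sup_x {(y-b)*x - a*x^2}
FOC: (y - b) - 2a*x = 0 => x* = (y - b)/(2a)
x* = (-6.6886 + 9)/(2*4) = 0.2889
f*(-6.6886) = (y-b)^2/(4a) = (-6.6886 + 9)^2/(4*4)
= 5.3426/16 = 0.3339


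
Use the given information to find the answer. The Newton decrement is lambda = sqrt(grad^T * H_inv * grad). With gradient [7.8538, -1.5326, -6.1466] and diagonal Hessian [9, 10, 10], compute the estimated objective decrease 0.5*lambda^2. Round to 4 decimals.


Step 1: H is diagonal, so H^(-1) * g = [0.8726, -0.1533, -0.6147].
Step 2: g^T H^(-1) g = sum_i g_i^2 / H_ii
  = (7.8538)^2/9 + (-1.5326)^2/10 + (-6.1466)^2/10
  = 6.8536 + 0.2349 + 3.7781 = 10.8665
Step 3: Objective decrease = 0.5 * g^T H^(-1) g = 5.4333


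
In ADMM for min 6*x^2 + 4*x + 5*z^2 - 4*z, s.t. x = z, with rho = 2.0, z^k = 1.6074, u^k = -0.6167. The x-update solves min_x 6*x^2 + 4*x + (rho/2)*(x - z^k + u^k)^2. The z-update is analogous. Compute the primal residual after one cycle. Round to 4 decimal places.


ADMM iteration with rho = 2.0, z^k = 1.6074, u^k = -0.6167
Step 1: x-update.
Minimize 6*x^2 + 4*x + (2.0/2)*(x - 1.6074 - 0.6167)^2
FOC: (2*6 + 2.0)*x = -4 + 2.0*(1.6074 + 0.6167)
x^{k+1} = 0.032
Step 2: z-update.
Minimize 5*z^2 - 4*z + (2.0/2)*(0.032 - z - 0.6167)^2
FOC: (2*5 + 2.0)*z = 4 + 2.0*(0.032 - 0.6167)
z^{k+1} = 0.2359
Step 3: u-update.
u^{k+1} = -0.6167 + 0.032 - 0.2359 = -0.8206
Step 4: Primal residual = |0.032 - 0.2359| = 0.2039


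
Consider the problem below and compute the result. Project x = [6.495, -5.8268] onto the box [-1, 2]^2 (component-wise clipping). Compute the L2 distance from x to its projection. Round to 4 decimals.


Project each component onto [-1, 2].
clip(6.495) = 2.0, clip(-5.8268) = -1.0
Projection = [2.0, -1.0]
Squared diffs: [20.205, 23.298]
Distance = sqrt(43.503) = 6.5957


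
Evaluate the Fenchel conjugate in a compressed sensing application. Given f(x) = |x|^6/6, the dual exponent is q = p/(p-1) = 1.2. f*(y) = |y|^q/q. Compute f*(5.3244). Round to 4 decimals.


The conjugate exponent q satisfies 1/p + 1/q = 1.
p = 6, so q = 6/(6 - 1) = 1.2
|y|^q = 5.3244^1.2 = 7.4392
f*(5.3244) = 7.4392 / 1.2 = 6.1993


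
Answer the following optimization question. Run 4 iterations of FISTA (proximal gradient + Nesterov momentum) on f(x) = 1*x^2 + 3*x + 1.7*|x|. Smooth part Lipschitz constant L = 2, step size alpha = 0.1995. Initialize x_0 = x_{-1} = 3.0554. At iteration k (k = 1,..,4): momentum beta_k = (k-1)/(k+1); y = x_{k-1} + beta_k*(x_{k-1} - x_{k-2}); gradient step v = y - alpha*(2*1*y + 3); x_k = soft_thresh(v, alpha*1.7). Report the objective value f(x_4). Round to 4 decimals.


FISTA on f(x) = 1*x^2 + 3*x + 1.7*|x|
L = 2, alpha = 0.1995
Iteration 1: beta = 0.0, y = 3.0554 + 0.0*(3.0554 - 3.0554) = 3.0554
  grad(y) = 9.1108, v = y - alpha*grad = 1.2378
  prox(v) = soft_thresh(1.2378, 0.3392) = 0.8986
Iteration 2: beta = 0.3333, y = 0.8986 + 0.3333*(0.8986 - 3.0554) = 0.1797
  grad(y) = 3.3595, v = y - alpha*grad = -0.4905
  prox(v) = soft_thresh(-0.4905, 0.3392) = -0.1513
Iteration 3: beta = 0.5, y = -0.1513 + 0.5*(-0.1513 - 0.8986) = -0.6763
  grad(y) = 1.6474, v = y - alpha*grad = -1.005
  prox(v) = soft_thresh(-1.005, 0.3392) = -0.6658
Iteration 4: beta = 0.6, y = -0.6658 + 0.6*(-0.6658 + 0.1513) = -0.9745
  grad(y) = 1.051, v = y - alpha*grad = -1.1842
  prox(v) = soft_thresh(-1.1842, 0.3392) = -0.845
f(x_4) = 1*(-0.845)^2 + 3*(-0.845) + 1.7*|-0.845| = -0.3845


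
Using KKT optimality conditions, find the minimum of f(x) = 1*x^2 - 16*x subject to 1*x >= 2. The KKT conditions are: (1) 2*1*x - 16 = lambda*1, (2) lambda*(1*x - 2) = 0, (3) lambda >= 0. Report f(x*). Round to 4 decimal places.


Step 1: Try lambda = 0 (constraint inactive).
Stationarity: 2*1*x - 16 = 0
x* = 16/(2*1) = 8.0
Check constraint: 1*8.0 = 8.0 >= 2 -- satisfied.
Step 2: Compute optimal value.
f(x*) = 1*8.0^2 - 16*8.0 = -64.0


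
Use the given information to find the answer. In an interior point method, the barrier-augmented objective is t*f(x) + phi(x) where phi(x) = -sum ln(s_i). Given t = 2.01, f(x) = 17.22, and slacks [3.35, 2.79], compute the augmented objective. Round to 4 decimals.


Step 1: Compute log-barrier.
ln values: [1.209, 1.026]
phi = -(1.209 + 1.026) = -2.235
Step 2: Compute augmented objective.
t*f(x) = 2.01*17.22 = 34.6122
Total = 34.6122 - 2.235 = 32.3772


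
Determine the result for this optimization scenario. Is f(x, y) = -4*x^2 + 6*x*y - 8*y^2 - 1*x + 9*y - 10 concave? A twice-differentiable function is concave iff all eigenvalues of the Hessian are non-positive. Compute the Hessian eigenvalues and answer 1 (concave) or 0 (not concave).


The Hessian of f(x,y) = -4*x^2 + 6*x*y - 8*y^2 - 1*x + 9*y - 10 is:
H = [[-8, 6], [6, -16]]
Trace = -8 - 16 = -24
Determinant = -8*-16 - (6)^2 = 92
Discriminant = (-24)^2 - 4*92 = 208.0
Eigenvalues: lambda_1 = -19.2111, lambda_2 = -4.7889
The function is concave.

1


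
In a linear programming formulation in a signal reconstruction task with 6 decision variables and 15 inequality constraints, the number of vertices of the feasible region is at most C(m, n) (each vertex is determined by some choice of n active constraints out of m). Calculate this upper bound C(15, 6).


Each vertex corresponds to some choice of n active constraints out of m, so the number of vertices is at most C(m, n) = m! / (n!(m-n)!).
m = 15, n = 6
Numerator: 15 * 14 * 13 * 12 * 11 * 10
Denominator: 6! = 720
C(15, 6) = 5005


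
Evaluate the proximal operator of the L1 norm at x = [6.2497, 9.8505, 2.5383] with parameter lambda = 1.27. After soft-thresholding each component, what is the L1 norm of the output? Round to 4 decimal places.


Soft-thresholding with lambda = 1.27:
prox(6.2497) = sign(6.2497)*max(|6.2497| - 1.27, 0) = 4.9797
prox(9.8505) = sign(9.8505)*max(|9.8505| - 1.27, 0) = 8.5805
prox(2.5383) = sign(2.5383)*max(|2.5383| - 1.27, 0) = 1.2683
prox(x) = [4.9797, 8.5805, 1.2683]
||prox(x)||_1 = 4.9797 + 8.5805 + 1.2683 = 14.8285


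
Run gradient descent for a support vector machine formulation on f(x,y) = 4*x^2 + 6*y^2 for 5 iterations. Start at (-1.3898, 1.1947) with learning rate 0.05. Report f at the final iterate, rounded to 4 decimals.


Gradient descent on f(x,y) = 4*x^2 + 6*y^2.
Starting point: (-1.3898, 1.1947), alpha = 0.05
Step 1: grad_x = 2*4*-1.3898 = -11.1184, grad_y = 2*6*1.1947 = 14.3364
  x_1 = -1.3898 - 0.05*-11.1184 = -0.8339
  y_1 = 1.1947 - 0.05*14.3364 = 0.4779
Step 2: grad_x = 2*4*-0.8339 = -6.671, grad_y = 2*6*0.4779 = 5.7346
  x_2 = -0.8339 - 0.05*-6.671 = -0.5003
  y_2 = 0.4779 - 0.05*5.7346 = 0.1912
Step 3: grad_x = 2*4*-0.5003 = -4.0026, grad_y = 2*6*0.1912 = 2.2938
  x_3 = -0.5003 - 0.05*-4.0026 = -0.3002
  y_3 = 0.1912 - 0.05*2.2938 = 0.0765
Step 4: grad_x = 2*4*-0.3002 = -2.4016, grad_y = 2*6*0.0765 = 0.9175
  x_4 = -0.3002 - 0.05*-2.4016 = -0.1801
  y_4 = 0.0765 - 0.05*0.9175 = 0.0306
Step 5: grad_x = 2*4*-0.1801 = -1.4409, grad_y = 2*6*0.0306 = 0.367
  x_5 = -0.1801 - 0.05*-1.4409 = -0.1081
  y_5 = 0.0306 - 0.05*0.367 = 0.0122
f(-0.1081, 0.0122) = 4*(-0.1081)^2 + 6*0.0122^2 = 0.0476


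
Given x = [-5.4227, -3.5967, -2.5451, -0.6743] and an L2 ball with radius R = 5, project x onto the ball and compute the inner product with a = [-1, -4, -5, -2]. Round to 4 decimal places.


Step 1: Compute ||x|| (intermediates to 6 decimals).
||x|| = sqrt((-5.4227)^2 + (-3.5967)^2 + (-2.5451)^2 + (-0.6743)^2) = 7.019554
Step 2: Project.
Since ||x|| > R, scale = R/||x|| = 5/7.019554 = 0.712296, proj(x) = scale * x
proj(x) = [-3.862568, -2.561915, -1.812865, -0.480301]
Step 3: Dot product.
a^T * proj(x) = -1*(-3.862568) - 4*(-2.561915) - 5*(-1.812865) - 2*(-0.480301) = 24.1352


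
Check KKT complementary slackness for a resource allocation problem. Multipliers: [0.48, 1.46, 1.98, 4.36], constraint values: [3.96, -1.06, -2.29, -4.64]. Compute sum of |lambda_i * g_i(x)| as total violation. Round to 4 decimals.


KKT complementary slackness check:
lambda_1 * g_1 = 0.48 * 3.96 = 1.9008
lambda_2 * g_2 = 1.46 * -1.06 = -1.5476
lambda_3 * g_3 = 1.98 * -2.29 = -4.5342
lambda_4 * g_4 = 4.36 * -4.64 = -20.2304
Total violation = 1.9008 + 1.5476 + 4.5342 + 20.2304 = 28.213


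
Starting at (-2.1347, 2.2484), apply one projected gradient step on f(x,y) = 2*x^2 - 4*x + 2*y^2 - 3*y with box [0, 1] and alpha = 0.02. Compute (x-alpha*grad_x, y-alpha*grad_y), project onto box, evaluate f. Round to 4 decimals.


Step 1: Compute gradient at (-2.1347, 2.2484).
grad_x = 2*2*-2.1347 - 4 = -12.5388
grad_y = 2*2*2.2484 - 3 = 5.9936
Step 2: Gradient step.
x_raw = -2.1347 - 0.02*-12.5388 = -1.8839
y_raw = 2.2484 - 0.02*5.9936 = 2.1285
Step 3: Project onto [0, 1].
x_proj = clip(-1.8839) = 0.0
y_proj = clip(2.1285) = 1.0
Step 4: Evaluate f.
f(0.0, 1.0) = -1.0


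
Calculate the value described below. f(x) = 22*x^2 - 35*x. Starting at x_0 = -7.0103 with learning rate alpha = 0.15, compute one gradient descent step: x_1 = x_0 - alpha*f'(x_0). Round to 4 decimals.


We compute the gradient at x_0 and apply the update.
f'(x) = 44*x - 35
f'(-7.0103) = 44*-7.0103 - 35 = -343.4532
x_1 = -7.0103 - 0.15*-343.4532 = 44.5077


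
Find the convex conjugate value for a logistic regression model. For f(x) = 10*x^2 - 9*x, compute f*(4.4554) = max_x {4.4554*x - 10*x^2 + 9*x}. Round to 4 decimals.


f*(y) = sup_x {y*x - a*x^2 - b*x} = sup_x {(y-b)*x - a*x^2}
FOC: (y - b) - 2a*x = 0 => x* = (y - b)/(2a)
x* = (4.4554 + 9)/(2*10) = 0.6728
f*(4.4554) = (y-b)^2/(4a) = (4.4554 + 9)^2/(4*10)
= 181.0478/40 = 4.5262


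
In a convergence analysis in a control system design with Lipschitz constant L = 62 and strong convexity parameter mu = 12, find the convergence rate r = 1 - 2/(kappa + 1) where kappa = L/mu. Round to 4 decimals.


Step 1: Compute the condition number.
kappa = L/mu = 62/12 = 5.1667
Step 2: Compute the convergence rate.
r = 1 - 2/(kappa + 1) = 1 - 2*mu/(L + mu) = (L - mu)/(L + mu) = 50/74 = 0.6757


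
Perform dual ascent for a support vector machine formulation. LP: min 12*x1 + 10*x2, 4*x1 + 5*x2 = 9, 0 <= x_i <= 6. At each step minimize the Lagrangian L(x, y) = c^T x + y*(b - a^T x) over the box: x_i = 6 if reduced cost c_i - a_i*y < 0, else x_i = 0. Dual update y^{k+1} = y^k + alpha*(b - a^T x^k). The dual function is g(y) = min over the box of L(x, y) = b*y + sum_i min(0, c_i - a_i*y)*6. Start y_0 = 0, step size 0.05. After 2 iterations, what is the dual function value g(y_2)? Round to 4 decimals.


Dual ascent for LP: min 12*x1 + 10*x2, 4*x1 + 5*x2 = 9, 0 <= x_i <= 6
Step 1: y^k = 0.0, reduced costs: (12.0, 10.0)
  x^k = (0.0, 0.0), subgradient = b - a^T x = 9.0
  y^{k+1} = 0.0 + 0.05*9.0 = 0.45
Step 2: y^k = 0.45, reduced costs: (10.2, 7.75)
  x^k = (0.0, 0.0), subgradient = b - a^T x = 9.0
  y^{k+1} = 0.45 + 0.05*9.0 = 0.9
Dual objective at y_2 = 0.9: reduced costs (8.4, 5.5), box minimizer x = (0.0, 0.0)
g(y_2) = b*y + (c1 - a1*y)*x1 + (c2 - a2*y)*x2 = 9*0.9 + 8.4*0.0 + 5.5*0.0 = 8.1 + 0.0 + 0.0 = 8.1


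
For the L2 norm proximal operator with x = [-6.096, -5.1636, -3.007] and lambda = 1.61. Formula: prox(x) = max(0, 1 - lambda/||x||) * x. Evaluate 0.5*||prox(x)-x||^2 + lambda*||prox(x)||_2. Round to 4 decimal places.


Step 1: Compute ||x||.
||x|| = 8.5362
Step 2: Compute scaling factor.
scale = max(0, 1 - 1.61/8.5362) = 0.8114
Step 3: prox(x) = [-4.9462, -4.1897, -2.4399]
||prox(x)|| = 6.9262
Step 4: Proximal objective.
0.5*||prox-x||^2 = 1.2961
lambda*||prox|| = 11.1512
Total = 12.4472


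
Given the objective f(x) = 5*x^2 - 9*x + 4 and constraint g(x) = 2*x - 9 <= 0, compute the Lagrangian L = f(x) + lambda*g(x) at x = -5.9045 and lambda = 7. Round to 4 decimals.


Step 1: Evaluate f(x).
f(-5.9045) = 5*(-5.9045)^2 - 9*(-5.9045) + 4 = 231.4561
Step 2: Evaluate g(x).
g(-5.9045) = 2*-5.9045 - 9 = -20.809
Step 3: Compute Lagrangian.
L = 231.4561 + 7*-20.809 = 85.7931


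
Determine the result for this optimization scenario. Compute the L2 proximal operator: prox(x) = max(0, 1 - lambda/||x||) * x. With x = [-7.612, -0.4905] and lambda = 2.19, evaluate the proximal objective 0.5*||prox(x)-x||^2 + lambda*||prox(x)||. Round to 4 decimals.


Step 1: Compute ||x||.
||x|| = 7.6278
Step 2: Compute scaling factor.
scale = max(0, 1 - 2.19/7.6278) = 0.7129
Step 3: prox(x) = [-5.4265, -0.3497]
||prox(x)|| = 5.4378
Step 4: Proximal objective.
0.5*||prox-x||^2 = 2.3981
lambda*||prox|| = 11.9088
Total = 14.3068


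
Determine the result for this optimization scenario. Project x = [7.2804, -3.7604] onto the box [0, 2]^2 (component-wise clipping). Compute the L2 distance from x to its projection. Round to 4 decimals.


Project each component onto [0, 2].
clip(7.2804) = 2.0, clip(-3.7604) = 0.0
Projection = [2.0, 0.0]
Squared diffs: [27.8826, 14.1406]
Distance = sqrt(42.0232) = 6.4825


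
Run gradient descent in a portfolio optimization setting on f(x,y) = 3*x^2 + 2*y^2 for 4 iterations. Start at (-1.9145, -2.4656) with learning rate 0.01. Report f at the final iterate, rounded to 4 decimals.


Gradient descent on f(x,y) = 3*x^2 + 2*y^2.
Starting point: (-1.9145, -2.4656), alpha = 0.01
Step 1: grad_x = 2*3*-1.9145 = -11.487, grad_y = 2*2*-2.4656 = -9.8624
  x_1 = -1.9145 - 0.01*-11.487 = -1.7996
  y_1 = -2.4656 - 0.01*-9.8624 = -2.367
Step 2: grad_x = 2*3*-1.7996 = -10.7978, grad_y = 2*2*-2.367 = -9.4679
  x_2 = -1.7996 - 0.01*-10.7978 = -1.6917
  y_2 = -2.367 - 0.01*-9.4679 = -2.2723
Step 3: grad_x = 2*3*-1.6917 = -10.1499, grad_y = 2*2*-2.2723 = -9.0892
  x_3 = -1.6917 - 0.01*-10.1499 = -1.5902
  y_3 = -2.2723 - 0.01*-9.0892 = -2.1814
Step 4: grad_x = 2*3*-1.5902 = -9.5409, grad_y = 2*2*-2.1814 = -8.7256
  x_4 = -1.5902 - 0.01*-9.5409 = -1.4947
  y_4 = -2.1814 - 0.01*-8.7256 = -2.0941
f(-1.4947, -2.0941) = 3*(-1.4947)^2 + 2*(-2.0941)^2 = 15.4737


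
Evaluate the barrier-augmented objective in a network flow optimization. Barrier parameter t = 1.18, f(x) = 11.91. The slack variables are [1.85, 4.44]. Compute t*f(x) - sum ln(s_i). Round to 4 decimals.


Step 1: Compute log-barrier.
ln values: [0.6152, 1.4907]
phi = -(0.6152 + 1.4907) = -2.1058
Step 2: Compute augmented objective.
t*f(x) = 1.18*11.91 = 14.0538
Total = 14.0538 - 2.1058 = 11.948


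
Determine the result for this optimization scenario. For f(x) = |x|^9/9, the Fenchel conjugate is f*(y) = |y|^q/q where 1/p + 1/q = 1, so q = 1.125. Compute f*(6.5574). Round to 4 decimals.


The conjugate exponent q satisfies 1/p + 1/q = 1.
p = 9, so q = 9/(9 - 1) = 1.125
|y|^q = 6.5574^1.125 = 8.2951
f*(6.5574) = 8.2951 / 1.125 = 7.3734


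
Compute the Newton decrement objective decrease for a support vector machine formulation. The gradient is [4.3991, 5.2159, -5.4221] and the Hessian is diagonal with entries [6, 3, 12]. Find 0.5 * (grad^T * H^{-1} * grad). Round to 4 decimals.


Step 1: H is diagonal, so H^(-1) * g = [0.7332, 1.7386, -0.4518].
Step 2: g^T H^(-1) g = sum_i g_i^2 / H_ii
  = (4.3991)^2/6 + (5.2159)^2/3 + (-5.4221)^2/12
  = 3.2253 + 9.0685 + 2.4499 = 14.7438
Step 3: Objective decrease = 0.5 * g^T H^(-1) g = 7.3719
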